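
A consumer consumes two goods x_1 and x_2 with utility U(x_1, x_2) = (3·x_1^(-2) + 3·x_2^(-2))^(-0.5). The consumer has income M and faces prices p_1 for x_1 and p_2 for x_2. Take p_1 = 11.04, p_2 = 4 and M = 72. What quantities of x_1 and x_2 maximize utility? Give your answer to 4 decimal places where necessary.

MRS = MU_x_1/MU_x_2 = (x_2/x_1)^(3). Set equal to p_1/p_2.
Hence x_2/x_1 = (p_1/p_2)^(1/(3)), i.e. raised to the 1/3 power.
Substitute x_2 = (x_2/x_1)·x_1 into the budget: x_1* = M/(p_1 + p_2·(x_2/x_1)).
Numerically x_2/x_1 = 1.402716, so x_1* = 72/(11.04 + 4·1.402716) = 4.3241 and x_2* = 1.402716·4.3241 = 6.0655.

x_1* = 4.3241, x_2* = 6.0655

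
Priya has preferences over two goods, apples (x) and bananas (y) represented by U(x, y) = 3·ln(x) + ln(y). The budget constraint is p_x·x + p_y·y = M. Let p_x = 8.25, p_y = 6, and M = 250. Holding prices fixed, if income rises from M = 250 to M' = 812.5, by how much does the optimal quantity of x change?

Demand: x*(p_x,p_y,M) = 0.75·M/p_x and y* = 0.25·M/p_y.
At p_x=8.25, p_y=6, M=250: x* = 0.75·250/8.25 = 22.7273.
At M' = 812.5: x* = 73.8636. Change: 73.8636 − 22.7273 = 51.1364.

Δx* = 51.1364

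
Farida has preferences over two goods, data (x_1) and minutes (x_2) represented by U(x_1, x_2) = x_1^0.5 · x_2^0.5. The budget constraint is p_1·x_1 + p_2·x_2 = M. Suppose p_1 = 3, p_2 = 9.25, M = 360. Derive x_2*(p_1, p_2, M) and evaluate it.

x_2* = 19.4595

MU_x_1/MU_x_2 = (0.5·x_2)/(0.5·x_1); tangency sets this equal to p_1/p_2.
So 0.5·p_2·x_2 = 0.5·p_1·x_1; combined with the budget, a share 0.5 of income goes to x_1.
Demand: x_1*(p_1,p_2,M) = 0.5·M/p_1 and x_2* = 0.5·M/p_2.
At p_1=3, p_2=9.25, M=360: x_2* = 0.5·360/9.25 = 19.4595.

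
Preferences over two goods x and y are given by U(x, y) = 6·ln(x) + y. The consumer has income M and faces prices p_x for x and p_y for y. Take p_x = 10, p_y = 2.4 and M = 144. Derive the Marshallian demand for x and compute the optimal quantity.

x* = 1.44

MU_x = 6/x, MU_y = 1. Tangency: 6/x = p_x/p_y.
So x*(p_x,p_y) = 6·p_y/p_x, independent of income; and y* = (M − 6·p_y)/p_y.
At the given prices: x* = 6·2.4/10 = 1.44.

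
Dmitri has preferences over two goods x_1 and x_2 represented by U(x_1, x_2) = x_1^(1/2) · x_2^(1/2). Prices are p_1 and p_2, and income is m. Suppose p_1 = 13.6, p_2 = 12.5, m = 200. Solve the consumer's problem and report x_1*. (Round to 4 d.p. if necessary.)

Tangency: MRS = x_2/x_1 = p_1/p_2.
So 0.5·p_2·x_2 = 0.5·p_1·x_1; combined with the budget, a share 0.5 of income goes to x_1.
Demand: x_1*(p_1,p_2,m) = 0.5·m/p_1 and x_2* = 0.5·m/p_2.
At p_1=13.6, p_2=12.5, m=200: x_1* = 0.5·200/13.6 = 7.3529.

x_1* = 7.3529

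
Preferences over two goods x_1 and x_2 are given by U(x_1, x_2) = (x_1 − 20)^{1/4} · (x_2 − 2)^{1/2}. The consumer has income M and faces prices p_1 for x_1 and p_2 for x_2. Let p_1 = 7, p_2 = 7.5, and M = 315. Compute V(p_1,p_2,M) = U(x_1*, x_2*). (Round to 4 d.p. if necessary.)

Let x_1' = x_1−20, x_2' = x_2−2. MRS = (1/2)·x_2'/x_1' = p_1/p_2.
After buying the subsistence bundle (20, 2), a share 1/3 of the remaining income goes to x_1: x_1* = 20 + 1/3·(M − 20p_1 − 2p_2)/p_1.
Discretionary income = 315 − 20·7 − 2·7.5 = 160; x_1* = 20 + 1/3·160/7 = 27.619; x_2* = 2 + 2/3·160/7.5 = 16.2222.
Utility at the optimum: U(27.619, 16.2222) = 6.2655.

V = 6.2655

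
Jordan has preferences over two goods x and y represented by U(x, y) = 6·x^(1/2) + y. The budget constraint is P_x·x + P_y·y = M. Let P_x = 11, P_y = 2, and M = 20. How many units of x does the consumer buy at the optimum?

Solve: √x = 3·P_y/P_x, so x*(P_x,P_y) = (3·P_y/P_x)², and y* = (M − P_x·x*)/P_y.
Plugging in: x* = (3·2/11)² = 0.2975.

x* = 0.2975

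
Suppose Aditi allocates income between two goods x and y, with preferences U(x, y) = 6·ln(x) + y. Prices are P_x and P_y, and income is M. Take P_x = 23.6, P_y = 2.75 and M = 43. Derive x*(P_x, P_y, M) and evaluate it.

x* = 0.6992

Set MRS = P_x/P_y: (6/x)/1 = P_x/P_y.
So x*(P_x,P_y) = 6·P_y/P_x, independent of income; and y* = (M − 6·P_y)/P_y.
At the given prices: x* = 6·2.75/23.6 = 0.6992.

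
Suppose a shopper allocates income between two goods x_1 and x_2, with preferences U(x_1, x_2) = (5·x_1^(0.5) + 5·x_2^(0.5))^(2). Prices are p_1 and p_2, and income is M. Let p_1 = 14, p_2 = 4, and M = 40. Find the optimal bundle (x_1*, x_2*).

x_1* = 0.6349, x_2* = 7.7778

MU_x_1 ∝ 5·x_1^(-0.5), MU_x_2 ∝ 5·x_2^(-0.5), so MRS = (x_2/x_1)^(0.5) = p_1/p_2.
Hence x_2/x_1 = (p_1/p_2)^(1/(0.5)), i.e. raised to the 2 power.
Substitute x_2 = (x_2/x_1)·x_1 into the budget: x_1* = M/(p_1 + p_2·(x_2/x_1)).
Numerically x_2/x_1 = 12.25, so x_1* = 40/(14 + 4·12.25) = 0.6349 and x_2* = 12.25·0.6349 = 7.7778.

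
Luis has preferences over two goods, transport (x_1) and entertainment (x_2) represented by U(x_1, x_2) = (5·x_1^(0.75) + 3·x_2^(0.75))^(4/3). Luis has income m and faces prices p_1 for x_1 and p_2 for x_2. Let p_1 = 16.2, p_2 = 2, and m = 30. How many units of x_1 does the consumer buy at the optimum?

MU_x_1 ∝ 5·x_1^(-0.25), MU_x_2 ∝ 3·x_2^(-0.25), so MRS = (5/3)·(x_2/x_1)^(0.25) = p_1/p_2.
Solve for the ratio: x_2/x_1 = [(3/5)·p_1/p_2]^(4).
With the ratio pinned down, the budget gives x_1* = m/(p_1 + p_2·(x_2/x_1)) and x_2* = (x_2/x_1)·x_1*.
Numerically x_2/x_1 = 557.885504, so x_1* = 30/(16.2 + 2·557.885504) = 0.0265.

x_1* = 0.0265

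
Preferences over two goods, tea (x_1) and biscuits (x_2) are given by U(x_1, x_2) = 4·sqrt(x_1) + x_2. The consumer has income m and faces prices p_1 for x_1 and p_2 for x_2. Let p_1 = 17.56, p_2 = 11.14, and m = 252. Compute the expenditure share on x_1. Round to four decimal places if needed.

MU_x_1 = 2/√x_1, MU_x_2 = 1. Tangency: 2/√x_1 = p_1/p_2.
Thus x_1* = (2·p_2/p_1)² — independent of m — with the rest of income spent on x_2.
Plugging in: x_1* = (2·11.14/17.56)² = 1.6098, x_2* = 20.0836.
Expenditure on x_1: 17.56·1.6098 = 28.2687; share = 0.1122.

share on x_1 = 0.1122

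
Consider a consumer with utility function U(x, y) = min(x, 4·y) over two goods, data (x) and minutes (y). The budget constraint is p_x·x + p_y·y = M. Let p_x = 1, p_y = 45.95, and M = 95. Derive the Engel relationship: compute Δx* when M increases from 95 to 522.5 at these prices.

With perfect complements, no substitution: consume in ratio x:y = 4:1.
Budget: p_x·x + p_y·(1/4)·x = M, so (4·p_x + p_y)·x = 4·M.
Demand: x*(p_x,p_y,M) = 4·M/(4·p_x + p_y), y* = M/(4·p_x + p_y).
Here 4·1 + 45.95 = 49.95, giving x* = 7.6076.
At M' = 522.5: x* = 41.8418. Change: 41.8418 − 7.6076 = 34.2342.

Δx* = 34.2342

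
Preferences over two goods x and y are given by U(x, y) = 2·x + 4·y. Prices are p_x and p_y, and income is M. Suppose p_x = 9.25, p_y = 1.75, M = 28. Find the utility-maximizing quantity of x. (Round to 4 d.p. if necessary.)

x* = 0

Perfect substitutes: compare marginal utility per dollar. 2/p_x vs 4/p_y → 0.2162 vs 2.2857.
y gives more utility per dollar, so spend all income on y: y* = M/p_y, x* = 0.
Numerically: x* = 0, y* = 16.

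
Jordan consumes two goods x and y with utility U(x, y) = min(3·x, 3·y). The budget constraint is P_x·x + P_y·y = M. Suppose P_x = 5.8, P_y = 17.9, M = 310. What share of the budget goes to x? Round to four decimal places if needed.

share on x = 0.2447

With perfect complements, no substitution: consume in ratio x:y = 3:3.
Budget: P_x·x + P_y·x = M, so (3·P_x + 3·P_y)·x = 3·M.
Demand: x*(P_x,P_y,M) = 3·M/(3·P_x + 3·P_y), y* = 3·M/(3·P_x + 3·P_y).
Here 3·5.8 + 3·17.9 = 71.1, giving x* = 13.0802 and y* = 13.0802.
Expenditure on x: 5.8·13.0802 = 75.865; share = 0.2447.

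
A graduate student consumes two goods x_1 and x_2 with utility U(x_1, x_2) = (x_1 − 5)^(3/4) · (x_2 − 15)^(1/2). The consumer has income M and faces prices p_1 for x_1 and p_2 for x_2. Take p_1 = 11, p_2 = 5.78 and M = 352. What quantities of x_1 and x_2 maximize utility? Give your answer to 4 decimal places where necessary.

x_1* = 16.4709, x_2* = 29.5536

MRS = (3/2)·(x_2−15)/(x_1−5). Tangency with p_1/p_2 gives x_2−15 = (2/3)·(p_1/p_2)·(x_1−5).
Substituting into the budget: x_1* = 5 + 0.6·(M − 5·p_1 − 15·p_2)/p_1, and x_2* = 15 + 0.4·(…)/p_2.
Discretionary income = 352 − 5·11 − 15·5.78 = 210.3; x_1* = 5 + 0.6·210.3/11 = 16.4709; x_2* = 15 + 0.4·210.3/5.78 = 29.5536.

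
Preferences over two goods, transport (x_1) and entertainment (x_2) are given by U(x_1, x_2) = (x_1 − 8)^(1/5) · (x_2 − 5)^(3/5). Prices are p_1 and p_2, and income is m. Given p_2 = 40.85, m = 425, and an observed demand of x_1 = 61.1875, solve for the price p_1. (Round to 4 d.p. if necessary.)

MRS = (1/3)·(x_2−5)/(x_1−8). Tangency with p_1/p_2 gives x_2−5 = 3·(p_1/p_2)·(x_1−8).
After buying the subsistence bundle (8, 5), a share 0.25 of the remaining income goes to x_1: x_1* = 8 + 0.25·(m − 8p_1 − 5p_2)/p_1.
Set x_1* = 61.1875 in the demand function and solve for p_1: p_1 = 1.

p_1 = 1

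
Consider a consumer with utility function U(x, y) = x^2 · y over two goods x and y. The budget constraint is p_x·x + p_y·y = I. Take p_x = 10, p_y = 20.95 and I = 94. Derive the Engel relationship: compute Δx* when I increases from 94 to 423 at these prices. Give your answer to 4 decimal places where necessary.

Tangency: MRS = 2·y/x = p_x/p_y.
So 2·p_y·y = p_x·x; combined with the budget, a share 2/3 of income goes to x.
Demand: x*(p_x,p_y,I) = 2/3·I/p_x and y* = 1/3·I/p_y.
At p_x=10, p_y=20.95, I=94: x* = 2/3·94/10 = 6.2667.
At I' = 423: x* = 28.2. Change: 28.2 − 6.2667 = 21.9333.

Δx* = 21.9333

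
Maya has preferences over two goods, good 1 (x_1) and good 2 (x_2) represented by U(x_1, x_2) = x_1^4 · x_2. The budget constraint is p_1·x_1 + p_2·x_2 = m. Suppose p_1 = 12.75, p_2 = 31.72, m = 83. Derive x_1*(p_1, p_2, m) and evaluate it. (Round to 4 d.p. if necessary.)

Tangency: MRS = 4·x_2/x_1 = p_1/p_2.
So 4·p_2·x_2 = p_1·x_1; combined with the budget, a share 0.8 of income goes to x_1.
Demand: x_1*(p_1,p_2,m) = 0.8·m/p_1 and x_2* = 0.2·m/p_2.
At p_1=12.75, p_2=31.72, m=83: x_1* = 0.8·83/12.75 = 5.2078.

x_1* = 5.2078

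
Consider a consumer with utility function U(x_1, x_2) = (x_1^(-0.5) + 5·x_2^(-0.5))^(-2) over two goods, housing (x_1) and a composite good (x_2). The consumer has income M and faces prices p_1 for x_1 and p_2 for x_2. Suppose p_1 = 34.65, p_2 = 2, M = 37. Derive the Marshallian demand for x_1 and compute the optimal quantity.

Substitute x_2 = (x_2/x_1)·x_1 into the budget: x_1* = M/(p_1 + p_2·(x_2/x_1)).
Numerically x_2/x_1 = 19.577722, so x_1* = 37/(34.65 + 2·19.577722) = 0.5013.

x_1* = 0.5013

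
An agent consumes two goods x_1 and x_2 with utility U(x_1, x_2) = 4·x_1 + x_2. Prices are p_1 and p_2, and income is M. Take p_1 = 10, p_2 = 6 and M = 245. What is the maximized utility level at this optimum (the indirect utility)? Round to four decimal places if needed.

Perfect substitutes: compare marginal utility per dollar. 4/p_1 vs 1/p_2 → 0.4 vs 0.1667.
x_1 gives more utility per dollar, so spend all income on x_1: x_1* = M/p_1, x_2* = 0.
Numerically: x_1* = 24.5, x_2* = 0.
Utility at the optimum: U(24.5, 0) = 98.

V = 98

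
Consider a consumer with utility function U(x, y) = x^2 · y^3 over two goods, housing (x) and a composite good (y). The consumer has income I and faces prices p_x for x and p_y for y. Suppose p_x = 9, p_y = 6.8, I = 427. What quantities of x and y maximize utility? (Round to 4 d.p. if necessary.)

x* = 18.9778, y* = 37.6765

At p_x=9, p_y=6.8, I=427: x* = 0.4·427/9 = 18.9778, y* = 37.6765.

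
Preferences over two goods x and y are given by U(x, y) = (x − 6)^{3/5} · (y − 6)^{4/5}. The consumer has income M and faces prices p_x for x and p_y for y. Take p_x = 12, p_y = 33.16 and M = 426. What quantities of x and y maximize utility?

x* = 11.5371, y* = 8.6717

MRS = (3/4)·(y−6)/(x−6). Tangency with p_x/p_y gives y−6 = (4/3)·(p_x/p_y)·(x−6).
After buying the subsistence bundle (6, 6), a share 3/7 of the remaining income goes to x: x* = 6 + 3/7·(M − 6p_x − 6p_y)/p_x.
Discretionary income = 426 − 6·12 − 6·33.16 = 155.04; x* = 6 + 3/7·155.04/12 = 11.5371; y* = 6 + 4/7·155.04/33.16 = 8.6717.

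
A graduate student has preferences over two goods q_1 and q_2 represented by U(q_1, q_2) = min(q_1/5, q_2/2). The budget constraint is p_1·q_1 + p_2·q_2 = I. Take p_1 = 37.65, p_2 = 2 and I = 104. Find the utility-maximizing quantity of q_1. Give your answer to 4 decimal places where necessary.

With perfect complements, no substitution: consume in ratio q_1:q_2 = 5:2.
Budget: p_1·q_1 + p_2·(2/5)·q_1 = I, so (5·p_1 + 2·p_2)·q_1 = 5·I.
Demand: q_1*(p_1,p_2,I) = 5·I/(5·p_1 + 2·p_2), q_2* = 2·I/(5·p_1 + 2·p_2).
Here 5·37.65 + 2·2 = 192.25, giving q_1* = 2.7048.

q_1* = 2.7048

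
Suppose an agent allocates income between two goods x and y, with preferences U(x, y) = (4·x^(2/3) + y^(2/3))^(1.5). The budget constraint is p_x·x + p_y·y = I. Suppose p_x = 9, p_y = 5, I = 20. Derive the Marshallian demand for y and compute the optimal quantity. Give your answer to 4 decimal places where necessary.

y* = 0.1927

MU_x ∝ 4·x^(-1/3), MU_y ∝ y^(-1/3), so MRS = 4·(y/x)^(1/3) = p_x/p_y.
Solve for the ratio: y/x = [(1/4)·p_x/p_y]^(3).
With the ratio pinned down, the budget gives x* = I/(p_x + p_y·(y/x)) and y* = (y/x)·x*.
Numerically y/x = 0.091125, so x* = 20/(9 + 5·0.091125) = 2.1151 and y* = 0.091125·2.1151 = 0.1927.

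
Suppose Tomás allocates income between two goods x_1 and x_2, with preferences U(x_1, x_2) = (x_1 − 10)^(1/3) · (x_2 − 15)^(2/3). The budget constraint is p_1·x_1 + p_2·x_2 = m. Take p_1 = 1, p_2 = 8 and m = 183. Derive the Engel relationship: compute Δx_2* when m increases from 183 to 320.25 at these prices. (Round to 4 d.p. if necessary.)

Δx_2* = 11.4375

This is Cobb-Douglas in (x_1−10, x_2−15): tangency gives 1/3·p_2·(x_2−15) = 2/3·p_1·(x_1−10).
After buying the subsistence bundle (10, 15), a share 1/3 of the remaining income goes to x_1: x_1* = 10 + 1/3·(m − 10p_1 − 15p_2)/p_1.
Discretionary income = 183 − 10·1 − 15·8 = 53; x_2* = 15 + 2/3·53/8 = 19.4167.
At m' = 320.25: x_2* = 30.8542. Change: 30.8542 − 19.4167 = 11.4375.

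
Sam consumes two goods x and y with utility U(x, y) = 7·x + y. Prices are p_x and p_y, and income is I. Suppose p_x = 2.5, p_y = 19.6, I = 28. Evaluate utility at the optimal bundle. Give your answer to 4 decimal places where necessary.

V = 78.4

Perfect substitutes: compare marginal utility per dollar. 7/p_x vs 1/p_y → 2.8 vs 0.051.
x gives more utility per dollar, so spend all income on x: x* = I/p_x, y* = 0.
Numerically: x* = 11.2, y* = 0.
Utility at the optimum: U(11.2, 0) = 78.4.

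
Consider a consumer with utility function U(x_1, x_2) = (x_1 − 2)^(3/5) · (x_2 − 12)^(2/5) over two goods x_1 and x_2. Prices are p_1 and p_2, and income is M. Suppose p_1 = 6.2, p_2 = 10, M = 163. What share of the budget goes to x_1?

Discretionary income = 163 − 2·6.2 − 12·10 = 30.6; x_1* = 2 + 0.6·30.6/6.2 = 4.9613; x_2* = 12 + 0.4·30.6/10 = 13.224.
Expenditure on x_1: 6.2·4.9613 = 30.76; share = 0.1887.

share on x_1 = 0.1887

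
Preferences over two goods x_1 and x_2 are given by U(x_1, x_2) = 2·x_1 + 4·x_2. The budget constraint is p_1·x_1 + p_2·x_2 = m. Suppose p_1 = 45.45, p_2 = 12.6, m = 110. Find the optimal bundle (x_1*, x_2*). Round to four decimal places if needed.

x_1* = 0, x_2* = 8.7302

x_2 gives more utility per dollar, so spend all income on x_2: x_2* = m/p_2, x_1* = 0.
Numerically: x_1* = 0, x_2* = 8.7302.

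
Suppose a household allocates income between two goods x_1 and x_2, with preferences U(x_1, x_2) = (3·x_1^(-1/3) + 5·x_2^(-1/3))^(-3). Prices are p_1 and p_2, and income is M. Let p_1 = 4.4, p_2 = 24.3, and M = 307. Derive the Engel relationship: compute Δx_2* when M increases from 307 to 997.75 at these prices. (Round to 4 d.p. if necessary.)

From the CES first-order condition, (3/5)·(x_2/x_1)^(4/3) = p_1/p_2.
Solve for the ratio: x_2/x_1 = [(5/3)·p_1/p_2]^(0.75).
With the ratio pinned down, the budget gives x_1* = M/(p_1 + p_2·(x_2/x_1)) and x_2* = (x_2/x_1)·x_1*.
Numerically x_2/x_1 = 0.407166, so x_1* = 307/(4.4 + 24.3·0.407166) = 21.4773 and x_2* = 0.407166·21.4773 = 8.7448.
At M' = 997.75: x_2* = 28.4207. Change: 28.4207 − 8.7448 = 19.6759.

Δx_2* = 19.6759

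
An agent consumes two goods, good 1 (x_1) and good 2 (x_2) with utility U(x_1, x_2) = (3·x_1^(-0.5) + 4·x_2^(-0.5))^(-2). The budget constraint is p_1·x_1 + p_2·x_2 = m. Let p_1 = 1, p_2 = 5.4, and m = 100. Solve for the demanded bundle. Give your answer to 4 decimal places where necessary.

x_1* = 31.9968, x_2* = 12.5932

MU_x_1 ∝ 3·x_1^(-1.5), MU_x_2 ∝ 4·x_2^(-1.5), so MRS = (3/4)·(x_2/x_1)^(1.5) = p_1/p_2.
Hence x_2/x_1 = ((4/3)·p_1/p_2)^(1/(1.5)), i.e. raised to the 2/3 power.
Substitute x_2 = (x_2/x_1)·x_1 into the budget: x_1* = m/(p_1 + p_2·(x_2/x_1)).
Numerically x_2/x_1 = 0.393577, so x_1* = 100/(1 + 5.4·0.393577) = 31.9968 and x_2* = 0.393577·31.9968 = 12.5932.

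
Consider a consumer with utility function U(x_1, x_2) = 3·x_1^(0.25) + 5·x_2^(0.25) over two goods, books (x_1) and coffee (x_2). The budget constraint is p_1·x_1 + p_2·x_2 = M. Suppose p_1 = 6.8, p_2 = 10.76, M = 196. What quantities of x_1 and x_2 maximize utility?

From the CES first-order condition, (3/5)·(x_2/x_1)^(0.75) = p_1/p_2.
Solve for the ratio: x_2/x_1 = [(5/3)·p_1/p_2]^(4/3).
With the ratio pinned down, the budget gives x_1* = M/(p_1 + p_2·(x_2/x_1)) and x_2* = (x_2/x_1)·x_1*.
Numerically x_2/x_1 = 1.071669, so x_1* = 196/(6.8 + 10.76·1.071669) = 10.6922 and x_2* = 1.071669·10.6922 = 11.4585.

x_1* = 10.6922, x_2* = 11.4585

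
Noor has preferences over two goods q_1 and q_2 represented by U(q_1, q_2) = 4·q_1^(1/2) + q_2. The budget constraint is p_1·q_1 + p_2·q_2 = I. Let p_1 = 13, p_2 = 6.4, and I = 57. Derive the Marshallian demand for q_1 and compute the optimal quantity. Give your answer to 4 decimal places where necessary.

q_1* = 0.9695

Set MRS = p_1/p_2: 2·q_1^(−1/2) = p_1/p_2.
Solve: √q_1 = 2·p_2/p_1, so q_1*(p_1,p_2) = (2·p_2/p_1)², and q_2* = (I − p_1·q_1*)/p_2.
Plugging in: q_1* = (2·6.4/13)² = 0.9695.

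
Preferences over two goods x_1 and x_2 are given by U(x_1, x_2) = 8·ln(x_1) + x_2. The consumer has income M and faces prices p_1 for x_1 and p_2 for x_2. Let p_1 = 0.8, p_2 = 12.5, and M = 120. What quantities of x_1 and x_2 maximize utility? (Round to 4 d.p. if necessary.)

x_1* = 125, x_2* = 1.6

MU_x_1 = 8/x_1, MU_x_2 = 1. Tangency: 8/x_1 = p_1/p_2.
So x_1*(p_1,p_2) = 8·p_2/p_1, independent of income; and x_2* = (M − 8·p_2)/p_2.
At the given prices: x_1* = 8·12.5/0.8 = 125, and x_2* = 1.6.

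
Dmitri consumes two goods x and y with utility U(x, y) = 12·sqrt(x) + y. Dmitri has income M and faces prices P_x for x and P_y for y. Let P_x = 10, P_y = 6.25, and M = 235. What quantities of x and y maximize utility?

MU_x = 6/√x, MU_y = 1. Tangency: 6/√x = P_x/P_y.
Thus x* = (6·P_y/P_x)² — independent of M — with the rest of income spent on y.
Plugging in: x* = (6·6.25/10)² = 14.0625, y* = 15.1.

x* = 14.0625, y* = 15.1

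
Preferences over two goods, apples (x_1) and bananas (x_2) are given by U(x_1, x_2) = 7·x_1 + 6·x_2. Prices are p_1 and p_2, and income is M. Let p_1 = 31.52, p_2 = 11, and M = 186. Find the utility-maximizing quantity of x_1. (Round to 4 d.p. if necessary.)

x_1* = 0

Linear utility — the consumer picks whichever good has higher MU/price: 7/31.52 = 0.2221 vs 6/11 = 0.5455.
x_2 gives more utility per dollar, so spend all income on x_2: x_2* = M/p_2, x_1* = 0.
Numerically: x_1* = 0, x_2* = 16.9091.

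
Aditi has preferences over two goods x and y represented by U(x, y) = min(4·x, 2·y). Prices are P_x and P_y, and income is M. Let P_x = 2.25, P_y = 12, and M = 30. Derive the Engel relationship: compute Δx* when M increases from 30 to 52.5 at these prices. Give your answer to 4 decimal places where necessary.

Δx* = 0.8571

Leontief preferences: the optimum is at the kink where x/2 = y/4, i.e. y = 2·x.
Budget: P_x·x + P_y·2·x = M, so (2·P_x + 4·P_y)·x = 2·M.
Demand: x*(P_x,P_y,M) = 2·M/(2·P_x + 4·P_y), y* = 4·M/(2·P_x + 4·P_y).
Here 2·2.25 + 4·12 = 52.5, giving x* = 1.1429.
At M' = 52.5: x* = 2. Change: 2 − 1.1429 = 0.8571.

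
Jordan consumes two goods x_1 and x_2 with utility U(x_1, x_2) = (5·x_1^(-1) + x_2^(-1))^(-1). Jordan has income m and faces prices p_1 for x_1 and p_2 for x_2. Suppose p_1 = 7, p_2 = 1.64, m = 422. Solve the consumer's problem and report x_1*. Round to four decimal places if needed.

x_1* = 49.5581

MU_x_1 ∝ 5·x_1^(-2), MU_x_2 ∝ x_2^(-2), so MRS = 5·(x_2/x_1)^(2) = p_1/p_2.
Solve for the ratio: x_2/x_1 = [(1/5)·p_1/p_2]^(0.5).
Substitute x_2 = (x_2/x_1)·x_1 into the budget: x_1* = m/(p_1 + p_2·(x_2/x_1)).
Numerically x_2/x_1 = 0.923936, so x_1* = 422/(7 + 1.64·0.923936) = 49.5581.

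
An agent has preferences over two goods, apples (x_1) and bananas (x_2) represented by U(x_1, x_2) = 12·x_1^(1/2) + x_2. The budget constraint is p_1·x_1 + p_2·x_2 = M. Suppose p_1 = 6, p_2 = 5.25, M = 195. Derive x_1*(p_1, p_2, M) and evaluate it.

Set MRS = p_1/p_2: 6·x_1^(−1/2) = p_1/p_2.
Solve: √x_1 = 6·p_2/p_1, so x_1*(p_1,p_2) = (6·p_2/p_1)², and x_2* = (M − p_1·x_1*)/p_2.
Plugging in: x_1* = (6·5.25/6)² = 27.5625.

x_1* = 27.5625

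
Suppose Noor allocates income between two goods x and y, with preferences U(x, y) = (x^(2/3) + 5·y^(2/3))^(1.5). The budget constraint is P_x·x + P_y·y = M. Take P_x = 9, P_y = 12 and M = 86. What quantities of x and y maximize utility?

From the CES first-order condition, (1/5)·(y/x)^(1/3) = P_x/P_y.
Hence y/x = (5·P_x/P_y)^(1/(1/3)), i.e. raised to the 3 power.
With the ratio pinned down, the budget gives x* = M/(P_x + P_y·(y/x)) and y* = (y/x)·x*.
Numerically y/x = 52.734375, so x* = 86/(9 + 12·52.734375) = 0.134 and y* = 52.734375·0.134 = 7.0662.

x* = 0.134, y* = 7.0662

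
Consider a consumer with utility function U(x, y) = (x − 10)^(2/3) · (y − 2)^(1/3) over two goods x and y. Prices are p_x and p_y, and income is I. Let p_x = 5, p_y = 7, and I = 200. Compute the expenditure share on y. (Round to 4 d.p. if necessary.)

share on y = 0.2967

MRS = 2·(y−2)/(x−10). Tangency with p_x/p_y gives y−2 = (1/2)·(p_x/p_y)·(x−10).
After buying the subsistence bundle (10, 2), a share 2/3 of the remaining income goes to x: x* = 10 + 2/3·(I − 10p_x − 2p_y)/p_x.
Discretionary income = 200 − 10·5 − 2·7 = 136; x* = 10 + 2/3·136/5 = 28.1333; y* = 2 + 1/3·136/7 = 8.4762.
Expenditure on y: 7·8.4762 = 59.3333; share = 0.2967.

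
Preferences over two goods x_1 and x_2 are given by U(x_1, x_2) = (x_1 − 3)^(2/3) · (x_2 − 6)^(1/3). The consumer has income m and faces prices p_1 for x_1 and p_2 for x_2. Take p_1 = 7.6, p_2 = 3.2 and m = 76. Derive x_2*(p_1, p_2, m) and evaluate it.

Substituting into the budget: x_1* = 3 + 2/3·(m − 3·p_1 − 6·p_2)/p_1, and x_2* = 6 + 1/3·(…)/p_2.
Discretionary income = 76 − 3·7.6 − 6·3.2 = 34; x_2* = 6 + 1/3·34/3.2 = 9.5417.

x_2* = 9.5417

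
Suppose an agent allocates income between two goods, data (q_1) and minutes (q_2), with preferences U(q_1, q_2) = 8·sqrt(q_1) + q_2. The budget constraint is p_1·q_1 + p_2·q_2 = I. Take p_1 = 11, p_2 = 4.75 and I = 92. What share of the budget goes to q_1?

share on q_1 = 0.3567

MU_q_1 = 4/√q_1, MU_q_2 = 1. Tangency: 4/√q_1 = p_1/p_2.
Thus q_1* = (4·p_2/p_1)² — independent of I — with the rest of income spent on q_2.
Plugging in: q_1* = (4·4.75/11)² = 2.9835, q_2* = 12.4593.
Expenditure on q_1: 11·2.9835 = 32.8182; share = 0.3567.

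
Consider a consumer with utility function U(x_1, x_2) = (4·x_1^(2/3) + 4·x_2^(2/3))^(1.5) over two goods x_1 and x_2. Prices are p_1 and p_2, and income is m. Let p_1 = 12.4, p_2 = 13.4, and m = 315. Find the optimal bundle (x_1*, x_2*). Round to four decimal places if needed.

MRS = MU_x_1/MU_x_2 = (x_2/x_1)^(1/3). Set equal to p_1/p_2.
Hence x_2/x_1 = (p_1/p_2)^(1/(1/3)), i.e. raised to the 3 power.
With the ratio pinned down, the budget gives x_1* = m/(p_1 + p_2·(x_2/x_1)) and x_2* = (x_2/x_1)·x_1*.
Numerically x_2/x_1 = 0.792411, so x_1* = 315/(12.4 + 13.4·0.792411) = 13.6848 and x_2* = 0.792411·13.6848 = 10.844.

x_1* = 13.6848, x_2* = 10.844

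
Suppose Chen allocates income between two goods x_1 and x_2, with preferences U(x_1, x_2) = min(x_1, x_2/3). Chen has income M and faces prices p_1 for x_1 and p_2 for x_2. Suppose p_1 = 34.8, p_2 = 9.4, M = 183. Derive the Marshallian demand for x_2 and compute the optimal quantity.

x_2* = 8.7143

Demand: x_1*(p_1,p_2,M) = M/(p_1 + 3·p_2), x_2* = 3·M/(p_1 + 3·p_2).
Here 34.8 + 3·9.4 = 63, giving x_2* = 8.7143.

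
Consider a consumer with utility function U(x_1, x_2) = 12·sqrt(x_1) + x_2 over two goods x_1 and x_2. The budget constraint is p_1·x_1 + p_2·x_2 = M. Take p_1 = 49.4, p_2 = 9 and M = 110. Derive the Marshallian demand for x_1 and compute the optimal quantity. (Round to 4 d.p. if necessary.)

Set MRS = p_1/p_2: 6·x_1^(−1/2) = p_1/p_2.
Thus x_1* = (6·p_2/p_1)² — independent of M — with the rest of income spent on x_2.
Plugging in: x_1* = (6·9/49.4)² = 1.1949.

x_1* = 1.1949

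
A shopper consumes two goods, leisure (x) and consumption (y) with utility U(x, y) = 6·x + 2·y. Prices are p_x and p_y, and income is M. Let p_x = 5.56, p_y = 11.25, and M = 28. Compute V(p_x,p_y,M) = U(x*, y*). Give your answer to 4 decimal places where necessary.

V = 30.2158

x gives more utility per dollar, so spend all income on x: x* = M/p_x, y* = 0.
Numerically: x* = 5.036, y* = 0.
Utility at the optimum: U(5.036, 0) = 30.2158.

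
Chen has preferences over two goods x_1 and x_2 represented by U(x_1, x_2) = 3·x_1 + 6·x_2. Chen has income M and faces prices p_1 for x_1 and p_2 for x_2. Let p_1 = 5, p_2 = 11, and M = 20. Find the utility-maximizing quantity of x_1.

x_1 gives more utility per dollar, so spend all income on x_1: x_1* = M/p_1, x_2* = 0.
Numerically: x_1* = 4, x_2* = 0.

x_1* = 4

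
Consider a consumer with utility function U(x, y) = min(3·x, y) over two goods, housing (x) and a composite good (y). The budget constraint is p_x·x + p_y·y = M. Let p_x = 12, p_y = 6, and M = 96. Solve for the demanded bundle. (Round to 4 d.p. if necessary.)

x* = 3.2, y* = 9.6

With perfect complements, no substitution: consume in ratio x:y = 1:3.
Budget: p_x·x + p_y·3·x = M, so (p_x + 3·p_y)·x = M.
Demand: x*(p_x,p_y,M) = M/(p_x + 3·p_y), y* = 3·M/(p_x + 3·p_y).
Here 12 + 3·6 = 30, giving x* = 3.2 and y* = 9.6.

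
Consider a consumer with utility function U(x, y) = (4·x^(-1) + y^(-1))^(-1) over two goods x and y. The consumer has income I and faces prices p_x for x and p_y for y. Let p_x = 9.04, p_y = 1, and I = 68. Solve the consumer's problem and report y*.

From the CES first-order condition, 4·(y/x)^(2) = p_x/p_y.
Hence y/x = ((1/4)·p_x/p_y)^(1/(2)), i.e. raised to the 0.5 power.
With the ratio pinned down, the budget gives x* = I/(p_x + p_y·(y/x)) and y* = (y/x)·x*.
Numerically y/x = 1.50333, so x* = 68/(9.04 + 1·1.50333) = 6.4496 and y* = 1.50333·6.4496 = 9.6958.

y* = 9.6958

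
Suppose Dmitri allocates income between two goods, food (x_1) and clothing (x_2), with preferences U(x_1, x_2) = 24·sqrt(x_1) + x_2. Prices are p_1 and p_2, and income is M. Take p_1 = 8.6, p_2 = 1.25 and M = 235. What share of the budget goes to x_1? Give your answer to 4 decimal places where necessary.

Utility is quasi-linear in x_2; the FOC for x_1 is 12/√x_1 = p_1/p_2.
Thus x_1* = (12·p_2/p_1)² — independent of M — with the rest of income spent on x_2.
Plugging in: x_1* = (12·1.25/8.6)² = 3.0422, x_2* = 167.0698.
Expenditure on x_1: 8.6·3.0422 = 26.1628; share = 0.1113.

share on x_1 = 0.1113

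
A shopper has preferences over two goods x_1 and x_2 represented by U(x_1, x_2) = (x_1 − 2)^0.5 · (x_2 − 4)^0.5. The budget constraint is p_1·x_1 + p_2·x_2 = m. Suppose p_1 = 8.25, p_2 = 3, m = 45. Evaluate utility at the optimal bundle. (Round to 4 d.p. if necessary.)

V = 1.6583

MRS = (x_2−4)/(x_1−2). Tangency with p_1/p_2 gives x_2−4 = (p_1/p_2)·(x_1−2).
Substituting into the budget: x_1* = 2 + 0.5·(m − 2·p_1 − 4·p_2)/p_1, and x_2* = 4 + 0.5·(…)/p_2.
Discretionary income = 45 − 2·8.25 − 4·3 = 16.5; x_1* = 2 + 0.5·16.5/8.25 = 3; x_2* = 4 + 0.5·16.5/3 = 6.75.
Utility at the optimum: U(3, 6.75) = 1.6583.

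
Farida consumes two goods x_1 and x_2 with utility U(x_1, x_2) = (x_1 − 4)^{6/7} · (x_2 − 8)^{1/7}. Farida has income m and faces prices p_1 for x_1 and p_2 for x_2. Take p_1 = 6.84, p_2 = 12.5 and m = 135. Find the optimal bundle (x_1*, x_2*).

This is Cobb-Douglas in (x_1−4, x_2−8): tangency gives 6/7·p_2·(x_2−8) = 1/7·p_1·(x_1−4).
Substituting into the budget: x_1* = 4 + 6/7·(m − 4·p_1 − 8·p_2)/p_1, and x_2* = 8 + 1/7·(…)/p_2.
Discretionary income = 135 − 4·6.84 − 8·12.5 = 7.64; x_1* = 4 + 6/7·7.64/6.84 = 4.9574; x_2* = 8 + 1/7·7.64/12.5 = 8.0873.

x_1* = 4.9574, x_2* = 8.0873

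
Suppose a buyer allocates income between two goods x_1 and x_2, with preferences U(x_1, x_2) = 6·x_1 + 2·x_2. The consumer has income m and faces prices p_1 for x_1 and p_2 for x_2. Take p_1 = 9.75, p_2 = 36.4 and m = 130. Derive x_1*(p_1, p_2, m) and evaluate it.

x_1* = 13.3333

Perfect substitutes: compare marginal utility per dollar. 6/p_1 vs 2/p_2 → 0.6154 vs 0.0549.
x_1 gives more utility per dollar, so spend all income on x_1: x_1* = m/p_1, x_2* = 0.
Numerically: x_1* = 13.3333, x_2* = 0.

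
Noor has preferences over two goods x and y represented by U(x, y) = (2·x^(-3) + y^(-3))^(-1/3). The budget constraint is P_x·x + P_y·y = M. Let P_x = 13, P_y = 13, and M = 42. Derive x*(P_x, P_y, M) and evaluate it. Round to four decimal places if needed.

Substitute y = (y/x)·x into the budget: x* = M/(P_x + P_y·(y/x)).
Numerically y/x = 0.840896, so x* = 42/(13 + 13·0.840896) = 1.755.

x* = 1.755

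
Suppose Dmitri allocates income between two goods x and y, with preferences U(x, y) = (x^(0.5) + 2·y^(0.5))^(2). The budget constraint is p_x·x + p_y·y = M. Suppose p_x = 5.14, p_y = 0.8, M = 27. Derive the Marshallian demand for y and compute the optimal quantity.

y* = 32.486

With the ratio pinned down, the budget gives x* = M/(p_x + p_y·(y/x)) and y* = (y/x)·x*.
Numerically y/x = 165.1225, so x* = 27/(5.14 + 0.8·165.1225) = 0.1967 and y* = 165.1225·0.1967 = 32.486.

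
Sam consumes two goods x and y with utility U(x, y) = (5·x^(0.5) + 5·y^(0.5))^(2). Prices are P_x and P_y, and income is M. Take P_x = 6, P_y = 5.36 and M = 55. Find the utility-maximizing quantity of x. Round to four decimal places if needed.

MU_x ∝ 5·x^(-0.5), MU_y ∝ 5·y^(-0.5), so MRS = (y/x)^(0.5) = P_x/P_y.
Hence y/x = (P_x/P_y)^(1/(0.5)), i.e. raised to the 2 power.
Substitute y = (y/x)·x into the budget: x* = M/(P_x + P_y·(y/x)).
Numerically y/x = 1.253063, so x* = 55/(6 + 5.36·1.253063) = 4.3251.

x* = 4.3251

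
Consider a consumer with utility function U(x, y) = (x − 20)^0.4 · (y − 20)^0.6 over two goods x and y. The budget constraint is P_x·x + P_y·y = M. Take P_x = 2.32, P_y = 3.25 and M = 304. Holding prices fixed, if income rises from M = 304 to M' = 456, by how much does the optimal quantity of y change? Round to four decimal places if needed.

Δy* = 28.0615

After buying the subsistence bundle (20, 20), a share 0.4 of the remaining income goes to x: x* = 20 + 0.4·(M − 20P_x − 20P_y)/P_x.
Discretionary income = 304 − 20·2.32 − 20·3.25 = 192.6; y* = 20 + 0.6·192.6/3.25 = 55.5569.
At M' = 456: y* = 83.6185. Change: 83.6185 − 55.5569 = 28.0615.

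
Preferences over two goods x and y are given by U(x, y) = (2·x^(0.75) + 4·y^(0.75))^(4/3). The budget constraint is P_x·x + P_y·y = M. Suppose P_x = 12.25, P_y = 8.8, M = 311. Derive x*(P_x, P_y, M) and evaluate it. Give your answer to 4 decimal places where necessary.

From the CES first-order condition, (1/2)·(y/x)^(0.25) = P_x/P_y.
Hence y/x = (2·P_x/P_y)^(1/(0.25)), i.e. raised to the 4 power.
With the ratio pinned down, the budget gives x* = M/(P_x + P_y·(y/x)) and y* = (y/x)·x*.
Numerically y/x = 60.080515, so x* = 311/(12.25 + 8.8·60.080515) = 0.5749.

x* = 0.5749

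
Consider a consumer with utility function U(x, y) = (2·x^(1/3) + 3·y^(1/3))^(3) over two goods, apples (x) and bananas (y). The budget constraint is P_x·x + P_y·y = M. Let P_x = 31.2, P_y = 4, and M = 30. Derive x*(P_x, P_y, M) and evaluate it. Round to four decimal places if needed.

MU_x ∝ 2·x^(-2/3), MU_y ∝ 3·y^(-2/3), so MRS = (2/3)·(y/x)^(2/3) = P_x/P_y.
Hence y/x = ((3/2)·P_x/P_y)^(1/(2/3)), i.e. raised to the 1.5 power.
Substitute y = (y/x)·x into the budget: x* = M/(P_x + P_y·(y/x)).
Numerically y/x = 40.020157, so x* = 30/(31.2 + 4·40.020157) = 0.1568.

x* = 0.1568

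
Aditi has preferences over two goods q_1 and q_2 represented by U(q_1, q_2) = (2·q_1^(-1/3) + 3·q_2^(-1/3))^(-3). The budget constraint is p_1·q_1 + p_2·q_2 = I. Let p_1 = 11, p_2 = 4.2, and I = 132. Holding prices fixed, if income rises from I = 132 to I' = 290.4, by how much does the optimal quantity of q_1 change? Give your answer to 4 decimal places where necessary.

Δq_1* = 6.9719

From the CES first-order condition, (2/3)·(q_2/q_1)^(4/3) = p_1/p_2.
Hence q_2/q_1 = ((3/2)·p_1/p_2)^(1/(4/3)), i.e. raised to the 0.75 power.
Substitute q_2 = (q_2/q_1)·q_1 into the budget: q_1* = I/(p_1 + p_2·(q_2/q_1)).
Numerically q_2/q_1 = 2.790461, so q_1* = 132/(11 + 4.2·2.790461) = 5.8099.
At I' = 290.4: q_1* = 12.7817. Change: 12.7817 − 5.8099 = 6.9719.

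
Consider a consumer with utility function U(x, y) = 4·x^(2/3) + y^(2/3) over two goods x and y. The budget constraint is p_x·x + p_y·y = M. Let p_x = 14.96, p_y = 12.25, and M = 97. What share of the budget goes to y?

share on y = 0.0228

MRS = MU_x/MU_y = 4·(y/x)^(1/3). Set equal to p_x/p_y.
Hence y/x = ((1/4)·p_x/p_y)^(1/(1/3)), i.e. raised to the 3 power.
Substitute y = (y/x)·x into the budget: x* = M/(p_x + p_y·(y/x)).
Numerically y/x = 0.028458, so x* = 97/(14.96 + 12.25·0.028458) = 6.3363 and y* = 0.028458·6.3363 = 0.1803.
Expenditure on y: 12.25·0.1803 = 2.2089; share = 0.0228.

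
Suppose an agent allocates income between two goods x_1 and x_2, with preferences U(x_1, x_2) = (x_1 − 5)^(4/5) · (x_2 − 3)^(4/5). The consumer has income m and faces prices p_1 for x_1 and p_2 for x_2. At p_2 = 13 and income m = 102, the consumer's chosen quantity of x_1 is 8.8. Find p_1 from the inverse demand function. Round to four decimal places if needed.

p_1 = 5

Let x_1' = x_1−5, x_2' = x_2−3. MRS = x_2'/x_1' = p_1/p_2.
Substituting into the budget: x_1* = 5 + 0.5·(m − 5·p_1 − 3·p_2)/p_1, and x_2* = 3 + 0.5·(…)/p_2.
Set x_1* = 8.8 in the demand function and solve for p_1: p_1 = 5.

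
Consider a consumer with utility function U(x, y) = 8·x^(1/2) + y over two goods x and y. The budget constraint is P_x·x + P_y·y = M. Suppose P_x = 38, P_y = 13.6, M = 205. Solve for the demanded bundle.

Utility is quasi-linear in y; the FOC for x is 4/√x = P_x/P_y.
Thus x* = (4·P_y/P_x)² — independent of M — with the rest of income spent on y.
Plugging in: x* = (4·13.6/38)² = 2.0494, y* = 9.3472.

x* = 2.0494, y* = 9.3472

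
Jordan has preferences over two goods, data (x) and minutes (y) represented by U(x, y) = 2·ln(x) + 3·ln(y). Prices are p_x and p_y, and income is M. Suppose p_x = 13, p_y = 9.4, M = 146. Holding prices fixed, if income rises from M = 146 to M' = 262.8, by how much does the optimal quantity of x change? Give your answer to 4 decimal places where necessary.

The MRS is (2/3)·y/x. Set MRS = p_x/p_y.
So 2·p_y·y = 3·p_x·x; combined with the budget, a share 0.4 of income goes to x.
Demand: x*(p_x,p_y,M) = 0.4·M/p_x and y* = 0.6·M/p_y.
At p_x=13, p_y=9.4, M=146: x* = 0.4·146/13 = 4.4923.
At M' = 262.8: x* = 8.0862. Change: 8.0862 − 4.4923 = 3.5938.

Δx* = 3.5938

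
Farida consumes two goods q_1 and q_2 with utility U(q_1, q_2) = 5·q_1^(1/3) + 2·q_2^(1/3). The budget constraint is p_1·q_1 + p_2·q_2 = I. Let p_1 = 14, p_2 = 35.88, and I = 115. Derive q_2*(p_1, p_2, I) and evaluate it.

MU_q_1 ∝ 5·q_1^(-2/3), MU_q_2 ∝ 2·q_2^(-2/3), so MRS = (5/2)·(q_2/q_1)^(2/3) = p_1/p_2.
Solve for the ratio: q_2/q_1 = [(2/5)·p_1/p_2]^(1.5).
Substitute q_2 = (q_2/q_1)·q_1 into the budget: q_1* = I/(p_1 + p_2·(q_2/q_1)).
Numerically q_2/q_1 = 0.06166, so q_1* = 115/(14 + 35.88·0.06166) = 7.0934 and q_2* = 0.06166·7.0934 = 0.4374.

q_2* = 0.4374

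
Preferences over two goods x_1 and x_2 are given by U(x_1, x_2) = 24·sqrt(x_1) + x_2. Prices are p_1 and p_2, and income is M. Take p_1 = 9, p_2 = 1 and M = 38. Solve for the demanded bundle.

Utility is quasi-linear in x_2; the FOC for x_1 is 12/√x_1 = p_1/p_2.
Solve: √x_1 = 12·p_2/p_1, so x_1*(p_1,p_2) = (12·p_2/p_1)², and x_2* = (M − p_1·x_1*)/p_2.
Plugging in: x_1* = (12·1/9)² = 1.7778, x_2* = 22.

x_1* = 1.7778, x_2* = 22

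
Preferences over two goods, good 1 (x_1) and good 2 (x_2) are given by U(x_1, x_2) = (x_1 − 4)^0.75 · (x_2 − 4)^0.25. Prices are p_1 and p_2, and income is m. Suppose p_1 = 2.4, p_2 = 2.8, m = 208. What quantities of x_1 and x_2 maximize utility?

x_1* = 62.5, x_2* = 20.7143

This is Cobb-Douglas in (x_1−4, x_2−4): tangency gives 0.75·p_2·(x_2−4) = 0.25·p_1·(x_1−4).
Substituting into the budget: x_1* = 4 + 0.75·(m − 4·p_1 − 4·p_2)/p_1, and x_2* = 4 + 0.25·(…)/p_2.
Discretionary income = 208 − 4·2.4 − 4·2.8 = 187.2; x_1* = 4 + 0.75·187.2/2.4 = 62.5; x_2* = 4 + 0.25·187.2/2.8 = 20.7143.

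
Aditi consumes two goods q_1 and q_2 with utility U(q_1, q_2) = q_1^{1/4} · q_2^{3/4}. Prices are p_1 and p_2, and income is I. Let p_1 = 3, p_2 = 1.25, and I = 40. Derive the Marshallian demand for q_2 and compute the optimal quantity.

Tangency: MRS = (1/3)·q_2/q_1 = p_1/p_2.
Rearranging, p_2·q_2 = 3·p_1·q_1. Substituting into the budget gives p_1·q_1·(1 + 3) = I.
Demand: q_1*(p_1,p_2,I) = 0.25·I/p_1 and q_2* = 0.75·I/p_2.
At p_1=3, p_2=1.25, I=40: q_2* = 0.75·40/1.25 = 24.

q_2* = 24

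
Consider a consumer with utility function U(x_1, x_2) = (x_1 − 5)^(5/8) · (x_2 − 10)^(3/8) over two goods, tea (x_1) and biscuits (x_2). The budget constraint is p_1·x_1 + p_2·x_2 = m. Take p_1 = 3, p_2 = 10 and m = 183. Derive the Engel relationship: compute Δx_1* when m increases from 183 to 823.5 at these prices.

Substituting into the budget: x_1* = 5 + 0.625·(m − 5·p_1 − 10·p_2)/p_1, and x_2* = 10 + 0.375·(…)/p_2.
Discretionary income = 183 − 5·3 − 10·10 = 68; x_1* = 5 + 0.625·68/3 = 19.1667.
At m' = 823.5: x_1* = 152.6042. Change: 152.6042 − 19.1667 = 133.4375.

Δx_1* = 133.4375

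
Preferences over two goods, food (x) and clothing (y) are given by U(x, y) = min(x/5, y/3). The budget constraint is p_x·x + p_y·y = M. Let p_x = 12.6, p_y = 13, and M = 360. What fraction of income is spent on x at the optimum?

share on x = 0.6176

With perfect complements, no substitution: consume in ratio x:y = 5:3.
Budget: p_x·x + p_y·(3/5)·x = M, so (5·p_x + 3·p_y)·x = 5·M.
Demand: x*(p_x,p_y,M) = 5·M/(5·p_x + 3·p_y), y* = 3·M/(5·p_x + 3·p_y).
Here 5·12.6 + 3·13 = 102, giving x* = 17.6471 and y* = 10.5882.
Expenditure on x: 12.6·17.6471 = 222.3529; share = 0.6176.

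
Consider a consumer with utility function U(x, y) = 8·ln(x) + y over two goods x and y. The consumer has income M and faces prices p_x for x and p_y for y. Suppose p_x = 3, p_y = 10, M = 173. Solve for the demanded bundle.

Set MRS = p_x/p_y: (8/x)/1 = p_x/p_y.
So x*(p_x,p_y) = 8·p_y/p_x, independent of income; and y* = (M − 8·p_y)/p_y.
At the given prices: x* = 8·10/3 = 26.6667, and y* = 9.3.

x* = 26.6667, y* = 9.3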